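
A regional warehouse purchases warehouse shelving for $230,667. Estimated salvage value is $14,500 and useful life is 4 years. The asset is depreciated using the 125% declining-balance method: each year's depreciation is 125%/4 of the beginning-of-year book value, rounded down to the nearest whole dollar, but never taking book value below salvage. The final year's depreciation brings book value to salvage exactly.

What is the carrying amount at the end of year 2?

Depreciable base = $230,667 − $14,500 = $216,167.
Year 1: ⌊$230,667 × 125%/4⌋ = $72,083. Book value $158,584.
Year 2: ⌊$158,584 × 125%/4⌋ = $49,557. Book value $109,027.

$109,027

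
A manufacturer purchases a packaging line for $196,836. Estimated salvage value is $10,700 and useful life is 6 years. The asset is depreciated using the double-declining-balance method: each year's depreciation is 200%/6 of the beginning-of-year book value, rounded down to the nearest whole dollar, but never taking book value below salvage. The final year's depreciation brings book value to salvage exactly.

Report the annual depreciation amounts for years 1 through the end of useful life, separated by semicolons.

Depreciable base = $196,836 − $10,700 = $186,136.
Year 1: ⌊$196,836 × 200%/6⌋ = $65,612. Book value $131,224.
Year 2: ⌊$131,224 × 200%/6⌋ = $43,741. Book value $87,483.
Year 3: ⌊$87,483 × 200%/6⌋ = $29,161. Book value $58,322.
Year 4: ⌊$58,322 × 200%/6⌋ = $19,440. Book value $38,882.
Year 5: ⌊$38,882 × 200%/6⌋ = $12,960. Book value $25,922.
Year 6 (final): $25,922 − $10,700 = $15,222. Book value $10,700.

$65,612; $43,741; $29,161; $19,440; $12,960; $15,222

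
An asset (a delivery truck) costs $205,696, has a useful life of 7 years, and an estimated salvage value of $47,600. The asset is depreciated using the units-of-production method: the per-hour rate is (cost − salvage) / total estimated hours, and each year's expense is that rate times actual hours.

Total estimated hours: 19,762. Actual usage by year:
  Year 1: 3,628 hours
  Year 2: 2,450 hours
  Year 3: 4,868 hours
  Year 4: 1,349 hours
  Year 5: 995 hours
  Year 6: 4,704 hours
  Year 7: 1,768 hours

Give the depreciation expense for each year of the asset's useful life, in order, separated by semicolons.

Depreciable base = $205,696 − $47,600 = $158,096.
Rate = $158,096 / 19,762 hours = $8 per hour.
Year 1: 3,628 × $8 = $29,024. Book value $176,672.
Year 2: 2,450 × $8 = $19,600. Book value $157,072.
Year 3: 4,868 × $8 = $38,944. Book value $118,128.
Year 4: 1,349 × $8 = $10,792. Book value $107,336.
Year 5: 995 × $8 = $7,960. Book value $99,376.
Year 6: 4,704 × $8 = $37,632. Book value $61,744.
Year 7: 1,768 × $8 = $14,144. Book value $47,600.

$29,024; $19,600; $38,944; $10,792; $7,960; $37,632; $14,144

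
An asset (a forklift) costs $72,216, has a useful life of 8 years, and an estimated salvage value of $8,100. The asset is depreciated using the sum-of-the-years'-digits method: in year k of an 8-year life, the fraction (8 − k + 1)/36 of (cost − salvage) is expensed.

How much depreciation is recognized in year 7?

Depreciable base = $72,216 − $8,100 = $64,116.
Sum of the years' digits = 8+7+6+5+4+3+2+1 = 36.
Year 1: $64,116 × 8/36 = $14,248. Book value $57,968.
Year 2: $64,116 × 7/36 = $12,467. Book value $45,501.
Year 3: $64,116 × 6/36 = $10,686. Book value $34,815.
Year 4: $64,116 × 5/36 = $8,905. Book value $25,910.
Year 5: $64,116 × 4/36 = $7,124. Book value $18,786.
Year 6: $64,116 × 3/36 = $5,343. Book value $13,443.
Year 7: $64,116 × 2/36 = $3,562. Book value $9,881.

$3,562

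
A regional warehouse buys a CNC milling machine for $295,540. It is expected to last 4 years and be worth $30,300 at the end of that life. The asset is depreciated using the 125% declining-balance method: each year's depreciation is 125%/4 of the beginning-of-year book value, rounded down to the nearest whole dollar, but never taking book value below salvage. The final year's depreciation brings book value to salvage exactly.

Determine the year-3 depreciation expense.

Depreciable base = $295,540 − $30,300 = $265,240.
Year 1: ⌊$295,540 × 125%/4⌋ = $92,356. Book value $203,184.
Year 2: ⌊$203,184 × 125%/4⌋ = $63,495. Book value $139,689.
Year 3: ⌊$139,689 × 125%/4⌋ = $43,652. Book value $96,037.

$43,652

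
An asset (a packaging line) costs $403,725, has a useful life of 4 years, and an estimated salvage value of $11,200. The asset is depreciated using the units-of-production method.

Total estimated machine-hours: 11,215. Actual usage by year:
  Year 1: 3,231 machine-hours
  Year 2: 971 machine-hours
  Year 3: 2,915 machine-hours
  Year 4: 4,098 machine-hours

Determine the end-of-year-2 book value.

$256,655

Depreciable base = $403,725 − $11,200 = $392,525.
Rate = $392,525 / 11,215 machine-hours = $35 per machine-hour.
Year 1: 3,231 × $35 = $113,085. Book value $290,640.
Year 2: 971 × $35 = $33,985. Book value $256,655.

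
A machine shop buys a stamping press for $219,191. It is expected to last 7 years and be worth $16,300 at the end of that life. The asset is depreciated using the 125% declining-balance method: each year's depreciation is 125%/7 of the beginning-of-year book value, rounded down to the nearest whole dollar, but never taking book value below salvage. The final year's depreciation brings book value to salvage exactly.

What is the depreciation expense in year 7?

$51,037

Depreciable base = $219,191 − $16,300 = $202,891.
Year 1: ⌊$219,191 × 125%/7⌋ = $39,141. Book value $180,050.
Year 2: ⌊$180,050 × 125%/7⌋ = $32,151. Book value $147,899.
Year 3: ⌊$147,899 × 125%/7⌋ = $26,410. Book value $121,489.
Year 4: ⌊$121,489 × 125%/7⌋ = $21,694. Book value $99,795.
Year 5: ⌊$99,795 × 125%/7⌋ = $17,820. Book value $81,975.
Year 6: ⌊$81,975 × 125%/7⌋ = $14,638. Book value $67,337.
Year 7 (final): $67,337 − $16,300 = $51,037. Book value $16,300.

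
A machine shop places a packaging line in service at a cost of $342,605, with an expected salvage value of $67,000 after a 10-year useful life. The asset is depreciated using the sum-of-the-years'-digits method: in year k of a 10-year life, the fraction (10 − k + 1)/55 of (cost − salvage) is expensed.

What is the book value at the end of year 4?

$172,231

Depreciable base = $342,605 − $67,000 = $275,605.
Sum of the years' digits = 10+9+8+7+6+5+4+3+2+1 = 55.
Year 1: $275,605 × 10/55 = $50,110. Book value $292,495.
Year 2: $275,605 × 9/55 = $45,099. Book value $247,396.
Year 3: $275,605 × 8/55 = $40,088. Book value $207,308.
Year 4: $275,605 × 7/55 = $35,077. Book value $172,231.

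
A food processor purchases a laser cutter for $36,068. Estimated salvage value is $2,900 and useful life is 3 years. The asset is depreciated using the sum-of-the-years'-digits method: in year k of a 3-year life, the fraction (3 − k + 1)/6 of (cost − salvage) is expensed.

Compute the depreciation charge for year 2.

Depreciable base = $36,068 − $2,900 = $33,168.
Sum of the years' digits = 3+2+1 = 6.
Year 1: $33,168 × 3/6 = $16,584. Book value $19,484.
Year 2: $33,168 × 2/6 = $11,056. Book value $8,428.

$11,056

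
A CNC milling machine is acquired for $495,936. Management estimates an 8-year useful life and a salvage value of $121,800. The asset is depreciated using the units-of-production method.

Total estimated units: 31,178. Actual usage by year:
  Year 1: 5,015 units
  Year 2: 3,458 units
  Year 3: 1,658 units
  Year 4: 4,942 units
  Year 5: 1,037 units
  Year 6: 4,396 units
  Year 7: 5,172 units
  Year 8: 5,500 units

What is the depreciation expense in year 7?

$62,064

Depreciable base = $495,936 − $121,800 = $374,136.
Rate = $374,136 / 31,178 units = $12 per unit.
Year 1: 5,015 × $12 = $60,180. Book value $435,756.
Year 2: 3,458 × $12 = $41,496. Book value $394,260.
Year 3: 1,658 × $12 = $19,896. Book value $374,364.
Year 4: 4,942 × $12 = $59,304. Book value $315,060.
Year 5: 1,037 × $12 = $12,444. Book value $302,616.
Year 6: 4,396 × $12 = $52,752. Book value $249,864.
Year 7: 5,172 × $12 = $62,064. Book value $187,800.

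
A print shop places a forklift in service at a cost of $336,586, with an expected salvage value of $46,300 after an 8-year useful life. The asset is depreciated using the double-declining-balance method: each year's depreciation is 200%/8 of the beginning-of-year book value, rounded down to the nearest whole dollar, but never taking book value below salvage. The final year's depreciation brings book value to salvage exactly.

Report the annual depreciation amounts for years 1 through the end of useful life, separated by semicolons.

Depreciable base = $336,586 − $46,300 = $290,286.
Year 1: ⌊$336,586 × 200%/8⌋ = $84,146. Book value $252,440.
Year 2: ⌊$252,440 × 200%/8⌋ = $63,110. Book value $189,330.
Year 3: ⌊$189,330 × 200%/8⌋ = $47,332. Book value $141,998.
Year 4: ⌊$141,998 × 200%/8⌋ = $35,499. Book value $106,499.
Year 5: ⌊$106,499 × 200%/8⌋ = $26,624. Book value $79,875.
Year 6: ⌊$79,875 × 200%/8⌋ = $19,968. Book value $59,907.
Year 7: ⌊$59,907 × 200%/8⌋ = $14,976, capped at $13,607. Book value $46,300.
Year 8 (final): $46,300 − $46,300 = $0. Book value $46,300.

$84,146; $63,110; $47,332; $35,499; $26,624; $19,968; $13,607; $0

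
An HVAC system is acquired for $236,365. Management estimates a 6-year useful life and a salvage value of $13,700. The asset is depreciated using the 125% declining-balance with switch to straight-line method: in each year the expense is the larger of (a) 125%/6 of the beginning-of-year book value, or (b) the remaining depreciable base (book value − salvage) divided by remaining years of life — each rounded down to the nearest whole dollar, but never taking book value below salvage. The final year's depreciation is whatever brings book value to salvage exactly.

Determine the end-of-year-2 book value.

Depreciable base = $236,365 − $13,700 = $222,665.
Year 1: DB = ⌊$236,365 × 125%/6⌋ = $49,242; SL = ⌊$222,665/6⌋ = $37,110 → take DB $49,242. Book value $187,123.
Year 2: DB = ⌊$187,123 × 125%/6⌋ = $38,983; SL = ⌊$173,423/5⌋ = $34,684 → take DB $38,983. Book value $148,140.

$148,140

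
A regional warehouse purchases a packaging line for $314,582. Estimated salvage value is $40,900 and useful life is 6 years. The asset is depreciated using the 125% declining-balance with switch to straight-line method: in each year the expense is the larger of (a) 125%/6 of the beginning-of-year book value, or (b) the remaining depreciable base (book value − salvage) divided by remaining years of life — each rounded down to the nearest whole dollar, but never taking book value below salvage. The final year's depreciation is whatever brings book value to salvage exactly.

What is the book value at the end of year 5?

Depreciable base = $314,582 − $40,900 = $273,682.
Year 1: DB = ⌊$314,582 × 125%/6⌋ = $65,537; SL = ⌊$273,682/6⌋ = $45,613 → take DB $65,537. Book value $249,045.
Year 2: DB = ⌊$249,045 × 125%/6⌋ = $51,884; SL = ⌊$208,145/5⌋ = $41,629 → take DB $51,884. Book value $197,161.
Year 3: DB = ⌊$197,161 × 125%/6⌋ = $41,075; SL = ⌊$156,261/4⌋ = $39,065 → take DB $41,075. Book value $156,086.
Year 4: DB = ⌊$156,086 × 125%/6⌋ = $32,517; SL = ⌊$115,186/3⌋ = $38,395 → take SL $38,395. Book value $117,691.
Year 5: DB = ⌊$117,691 × 125%/6⌋ = $24,518; SL = ⌊$76,791/2⌋ = $38,395 → take SL $38,395. Book value $79,296.

$79,296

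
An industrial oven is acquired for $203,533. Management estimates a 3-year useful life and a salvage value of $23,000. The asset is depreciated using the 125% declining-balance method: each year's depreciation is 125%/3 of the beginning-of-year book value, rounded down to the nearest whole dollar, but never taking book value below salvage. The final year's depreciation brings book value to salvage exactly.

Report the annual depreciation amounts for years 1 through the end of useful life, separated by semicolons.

$84,805; $49,470; $46,258

Depreciable base = $203,533 − $23,000 = $180,533.
Year 1: ⌊$203,533 × 125%/3⌋ = $84,805. Book value $118,728.
Year 2: ⌊$118,728 × 125%/3⌋ = $49,470. Book value $69,258.
Year 3 (final): $69,258 − $23,000 = $46,258. Book value $23,000.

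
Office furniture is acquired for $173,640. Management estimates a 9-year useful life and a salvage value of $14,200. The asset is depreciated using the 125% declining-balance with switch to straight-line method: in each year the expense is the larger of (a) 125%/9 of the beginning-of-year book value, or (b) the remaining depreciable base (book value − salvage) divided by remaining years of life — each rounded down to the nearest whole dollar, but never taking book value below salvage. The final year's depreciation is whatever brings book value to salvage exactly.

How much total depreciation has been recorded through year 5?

$94,989

Depreciable base = $173,640 − $14,200 = $159,440.
Year 1: DB = ⌊$173,640 × 125%/9⌋ = $24,116; SL = ⌊$159,440/9⌋ = $17,715 → take DB $24,116. Book value $149,524.
Year 2: DB = ⌊$149,524 × 125%/9⌋ = $20,767; SL = ⌊$135,324/8⌋ = $16,915 → take DB $20,767. Book value $128,757.
Year 3: DB = ⌊$128,757 × 125%/9⌋ = $17,882; SL = ⌊$114,557/7⌋ = $16,365 → take DB $17,882. Book value $110,875.
Year 4: DB = ⌊$110,875 × 125%/9⌋ = $15,399; SL = ⌊$96,675/6⌋ = $16,112 → take SL $16,112. Book value $94,763.
Year 5: DB = ⌊$94,763 × 125%/9⌋ = $13,161; SL = ⌊$80,563/5⌋ = $16,112 → take SL $16,112. Book value $78,651.
Accumulated through year 5 = $173,640 − $78,651 = $94,989.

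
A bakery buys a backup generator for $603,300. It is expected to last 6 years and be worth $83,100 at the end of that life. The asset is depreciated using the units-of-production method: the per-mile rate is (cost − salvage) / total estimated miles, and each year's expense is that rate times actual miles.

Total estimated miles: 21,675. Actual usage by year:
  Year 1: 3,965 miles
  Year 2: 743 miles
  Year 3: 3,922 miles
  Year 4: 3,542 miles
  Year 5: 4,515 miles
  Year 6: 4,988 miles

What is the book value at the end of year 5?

Depreciable base = $603,300 − $83,100 = $520,200.
Rate = $520,200 / 21,675 miles = $24 per mile.
Year 1: 3,965 × $24 = $95,160. Book value $508,140.
Year 2: 743 × $24 = $17,832. Book value $490,308.
Year 3: 3,922 × $24 = $94,128. Book value $396,180.
Year 4: 3,542 × $24 = $85,008. Book value $311,172.
Year 5: 4,515 × $24 = $108,360. Book value $202,812.

$202,812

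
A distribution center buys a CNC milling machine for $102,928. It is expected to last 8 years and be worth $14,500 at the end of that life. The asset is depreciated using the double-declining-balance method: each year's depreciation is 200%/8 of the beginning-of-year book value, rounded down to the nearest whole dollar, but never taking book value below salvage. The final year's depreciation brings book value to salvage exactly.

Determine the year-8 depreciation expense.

Depreciable base = $102,928 − $14,500 = $88,428.
Year 1: ⌊$102,928 × 200%/8⌋ = $25,732. Book value $77,196.
Year 2: ⌊$77,196 × 200%/8⌋ = $19,299. Book value $57,897.
Year 3: ⌊$57,897 × 200%/8⌋ = $14,474. Book value $43,423.
Year 4: ⌊$43,423 × 200%/8⌋ = $10,855. Book value $32,568.
Year 5: ⌊$32,568 × 200%/8⌋ = $8,142. Book value $24,426.
Year 6: ⌊$24,426 × 200%/8⌋ = $6,106. Book value $18,320.
Year 7: ⌊$18,320 × 200%/8⌋ = $4,580, capped at $3,820. Book value $14,500.
Year 8 (final): $14,500 − $14,500 = $0. Book value $14,500.

$0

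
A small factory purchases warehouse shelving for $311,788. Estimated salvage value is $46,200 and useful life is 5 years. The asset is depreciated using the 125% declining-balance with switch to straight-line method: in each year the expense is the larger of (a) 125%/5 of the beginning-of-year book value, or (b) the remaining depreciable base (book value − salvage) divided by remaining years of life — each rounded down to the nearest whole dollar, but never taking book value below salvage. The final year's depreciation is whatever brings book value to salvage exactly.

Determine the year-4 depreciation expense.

$42,668

Depreciable base = $311,788 − $46,200 = $265,588.
Year 1: DB = ⌊$311,788 × 125%/5⌋ = $77,947; SL = ⌊$265,588/5⌋ = $53,117 → take DB $77,947. Book value $233,841.
Year 2: DB = ⌊$233,841 × 125%/5⌋ = $58,460; SL = ⌊$187,641/4⌋ = $46,910 → take DB $58,460. Book value $175,381.
Year 3: DB = ⌊$175,381 × 125%/5⌋ = $43,845; SL = ⌊$129,181/3⌋ = $43,060 → take DB $43,845. Book value $131,536.
Year 4: DB = ⌊$131,536 × 125%/5⌋ = $32,884; SL = ⌊$85,336/2⌋ = $42,668 → take SL $42,668. Book value $88,868.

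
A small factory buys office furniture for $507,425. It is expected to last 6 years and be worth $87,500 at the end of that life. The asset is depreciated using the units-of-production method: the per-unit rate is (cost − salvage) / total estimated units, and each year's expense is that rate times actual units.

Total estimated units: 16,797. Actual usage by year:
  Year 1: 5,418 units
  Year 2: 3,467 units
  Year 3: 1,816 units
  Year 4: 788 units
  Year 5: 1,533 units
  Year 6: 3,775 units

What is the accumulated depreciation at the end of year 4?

Depreciable base = $507,425 − $87,500 = $419,925.
Rate = $419,925 / 16,797 units = $25 per unit.
Year 1: 5,418 × $25 = $135,450. Book value $371,975.
Year 2: 3,467 × $25 = $86,675. Book value $285,300.
Year 3: 1,816 × $25 = $45,400. Book value $239,900.
Year 4: 788 × $25 = $19,700. Book value $220,200.
Accumulated through year 4 = $507,425 − $220,200 = $287,225.

$287,225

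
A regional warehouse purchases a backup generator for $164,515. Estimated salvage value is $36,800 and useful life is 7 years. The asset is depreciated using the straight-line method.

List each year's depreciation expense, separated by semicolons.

$18,245; $18,245; $18,245; $18,245; $18,245; $18,245; $18,245

Depreciable base = $164,515 − $36,800 = $127,715.
Annual expense = $127,715 / 7 = $18,245.
End of year 1: book value $146,270.
End of year 2: book value $128,025.
End of year 3: book value $109,780.
End of year 4: book value $91,535.
End of year 5: book value $73,290.
End of year 6: book value $55,045.
End of year 7: book value $36,800.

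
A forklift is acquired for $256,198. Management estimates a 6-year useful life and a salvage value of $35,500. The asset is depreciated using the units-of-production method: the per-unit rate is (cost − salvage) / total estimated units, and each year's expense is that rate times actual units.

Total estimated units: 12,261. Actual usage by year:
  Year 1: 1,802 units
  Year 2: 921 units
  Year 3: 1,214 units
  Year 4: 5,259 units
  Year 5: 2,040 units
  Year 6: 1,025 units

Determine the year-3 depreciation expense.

Depreciable base = $256,198 − $35,500 = $220,698.
Rate = $220,698 / 12,261 units = $18 per unit.
Year 1: 1,802 × $18 = $32,436. Book value $223,762.
Year 2: 921 × $18 = $16,578. Book value $207,184.
Year 3: 1,214 × $18 = $21,852. Book value $185,332.

$21,852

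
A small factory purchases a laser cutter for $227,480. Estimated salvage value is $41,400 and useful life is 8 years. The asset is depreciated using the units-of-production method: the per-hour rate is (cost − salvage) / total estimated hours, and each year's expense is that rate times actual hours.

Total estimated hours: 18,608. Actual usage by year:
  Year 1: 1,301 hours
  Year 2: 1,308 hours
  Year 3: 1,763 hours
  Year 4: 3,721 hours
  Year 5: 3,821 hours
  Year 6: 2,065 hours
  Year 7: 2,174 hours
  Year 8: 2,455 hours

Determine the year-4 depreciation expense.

$37,210

Depreciable base = $227,480 − $41,400 = $186,080.
Rate = $186,080 / 18,608 hours = $10 per hour.
Year 1: 1,301 × $10 = $13,010. Book value $214,470.
Year 2: 1,308 × $10 = $13,080. Book value $201,390.
Year 3: 1,763 × $10 = $17,630. Book value $183,760.
Year 4: 3,721 × $10 = $37,210. Book value $146,550.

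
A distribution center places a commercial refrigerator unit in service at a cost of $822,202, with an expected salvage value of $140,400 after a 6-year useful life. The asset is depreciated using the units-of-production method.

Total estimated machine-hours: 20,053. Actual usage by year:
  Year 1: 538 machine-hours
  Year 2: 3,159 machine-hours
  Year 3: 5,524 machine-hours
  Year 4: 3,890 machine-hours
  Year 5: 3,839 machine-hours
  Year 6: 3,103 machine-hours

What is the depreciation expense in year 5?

$130,526

Depreciable base = $822,202 − $140,400 = $681,802.
Rate = $681,802 / 20,053 machine-hours = $34 per machine-hour.
Year 1: 538 × $34 = $18,292. Book value $803,910.
Year 2: 3,159 × $34 = $107,406. Book value $696,504.
Year 3: 5,524 × $34 = $187,816. Book value $508,688.
Year 4: 3,890 × $34 = $132,260. Book value $376,428.
Year 5: 3,839 × $34 = $130,526. Book value $245,902.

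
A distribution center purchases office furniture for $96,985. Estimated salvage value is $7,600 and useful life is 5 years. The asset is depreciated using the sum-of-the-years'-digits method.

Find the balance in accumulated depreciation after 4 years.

$83,426

Depreciable base = $96,985 − $7,600 = $89,385.
Sum of the years' digits = 5+4+3+2+1 = 15.
Year 1: $89,385 × 5/15 = $29,795. Book value $67,190.
Year 2: $89,385 × 4/15 = $23,836. Book value $43,354.
Year 3: $89,385 × 3/15 = $17,877. Book value $25,477.
Year 4: $89,385 × 2/15 = $11,918. Book value $13,559.
Accumulated through year 4 = $96,985 − $13,559 = $83,426.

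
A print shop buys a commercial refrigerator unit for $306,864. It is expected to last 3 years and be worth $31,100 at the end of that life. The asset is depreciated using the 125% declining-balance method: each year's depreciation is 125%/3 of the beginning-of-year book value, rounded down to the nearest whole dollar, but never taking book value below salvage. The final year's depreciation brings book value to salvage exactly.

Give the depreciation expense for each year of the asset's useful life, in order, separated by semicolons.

$127,860; $74,585; $73,319

Depreciable base = $306,864 − $31,100 = $275,764.
Year 1: ⌊$306,864 × 125%/3⌋ = $127,860. Book value $179,004.
Year 2: ⌊$179,004 × 125%/3⌋ = $74,585. Book value $104,419.
Year 3 (final): $104,419 − $31,100 = $73,319. Book value $31,100.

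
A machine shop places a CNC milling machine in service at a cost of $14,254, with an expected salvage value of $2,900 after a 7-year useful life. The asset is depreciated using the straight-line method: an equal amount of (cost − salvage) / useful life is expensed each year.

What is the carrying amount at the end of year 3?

$9,388

Depreciable base = $14,254 − $2,900 = $11,354.
Annual expense = $11,354 / 7 = $1,622.
End of year 1: book value $12,632.
End of year 2: book value $11,010.
End of year 3: book value $9,388.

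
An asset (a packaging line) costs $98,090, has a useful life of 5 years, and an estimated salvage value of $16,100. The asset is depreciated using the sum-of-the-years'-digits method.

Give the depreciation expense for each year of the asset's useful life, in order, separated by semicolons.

Depreciable base = $98,090 − $16,100 = $81,990.
Sum of the years' digits = 5+4+3+2+1 = 15.
Year 1: $81,990 × 5/15 = $27,330. Book value $70,760.
Year 2: $81,990 × 4/15 = $21,864. Book value $48,896.
Year 3: $81,990 × 3/15 = $16,398. Book value $32,498.
Year 4: $81,990 × 2/15 = $10,932. Book value $21,566.
Year 5: $81,990 × 1/15 = $5,466. Book value $16,100.

$27,330; $21,864; $16,398; $10,932; $5,466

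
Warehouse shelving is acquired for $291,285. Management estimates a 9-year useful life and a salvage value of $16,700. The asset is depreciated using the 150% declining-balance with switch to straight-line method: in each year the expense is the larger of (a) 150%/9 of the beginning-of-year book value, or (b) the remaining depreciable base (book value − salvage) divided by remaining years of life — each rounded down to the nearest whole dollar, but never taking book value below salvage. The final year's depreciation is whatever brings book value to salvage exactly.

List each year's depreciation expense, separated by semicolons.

Depreciable base = $291,285 − $16,700 = $274,585.
Year 1: DB = ⌊$291,285 × 150%/9⌋ = $48,547; SL = ⌊$274,585/9⌋ = $30,509 → take DB $48,547. Book value $242,738.
Year 2: DB = ⌊$242,738 × 150%/9⌋ = $40,456; SL = ⌊$226,038/8⌋ = $28,254 → take DB $40,456. Book value $202,282.
Year 3: DB = ⌊$202,282 × 150%/9⌋ = $33,713; SL = ⌊$185,582/7⌋ = $26,511 → take DB $33,713. Book value $168,569.
Year 4: DB = ⌊$168,569 × 150%/9⌋ = $28,094; SL = ⌊$151,869/6⌋ = $25,311 → take DB $28,094. Book value $140,475.
Year 5: DB = ⌊$140,475 × 150%/9⌋ = $23,412; SL = ⌊$123,775/5⌋ = $24,755 → take SL $24,755. Book value $115,720.
Year 6: DB = ⌊$115,720 × 150%/9⌋ = $19,286; SL = ⌊$99,020/4⌋ = $24,755 → take SL $24,755. Book value $90,965.
Year 7: DB = ⌊$90,965 × 150%/9⌋ = $15,160; SL = ⌊$74,265/3⌋ = $24,755 → take SL $24,755. Book value $66,210.
Year 8: DB = ⌊$66,210 × 150%/9⌋ = $11,035; SL = ⌊$49,510/2⌋ = $24,755 → take SL $24,755. Book value $41,455.
Year 9 (final): $41,455 − $16,700 = $24,755. Book value $16,700.

$48,547; $40,456; $33,713; $28,094; $24,755; $24,755; $24,755; $24,755; $24,755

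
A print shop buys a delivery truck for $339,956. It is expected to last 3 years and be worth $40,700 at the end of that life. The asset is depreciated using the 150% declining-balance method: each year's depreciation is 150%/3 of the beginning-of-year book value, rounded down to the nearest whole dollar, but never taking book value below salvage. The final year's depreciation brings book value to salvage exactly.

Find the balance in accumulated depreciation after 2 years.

$254,967

Depreciable base = $339,956 − $40,700 = $299,256.
Year 1: ⌊$339,956 × 150%/3⌋ = $169,978. Book value $169,978.
Year 2: ⌊$169,978 × 150%/3⌋ = $84,989. Book value $84,989.
Accumulated through year 2 = $339,956 − $84,989 = $254,967.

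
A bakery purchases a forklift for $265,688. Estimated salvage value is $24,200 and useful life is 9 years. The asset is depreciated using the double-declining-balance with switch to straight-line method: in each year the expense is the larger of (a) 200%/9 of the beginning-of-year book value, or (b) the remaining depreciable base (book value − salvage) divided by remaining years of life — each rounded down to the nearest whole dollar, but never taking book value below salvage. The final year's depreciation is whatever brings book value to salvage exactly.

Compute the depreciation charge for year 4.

$27,780

Depreciable base = $265,688 − $24,200 = $241,488.
Year 1: DB = ⌊$265,688 × 200%/9⌋ = $59,041; SL = ⌊$241,488/9⌋ = $26,832 → take DB $59,041. Book value $206,647.
Year 2: DB = ⌊$206,647 × 200%/9⌋ = $45,921; SL = ⌊$182,447/8⌋ = $22,805 → take DB $45,921. Book value $160,726.
Year 3: DB = ⌊$160,726 × 200%/9⌋ = $35,716; SL = ⌊$136,526/7⌋ = $19,503 → take DB $35,716. Book value $125,010.
Year 4: DB = ⌊$125,010 × 200%/9⌋ = $27,780; SL = ⌊$100,810/6⌋ = $16,801 → take DB $27,780. Book value $97,230.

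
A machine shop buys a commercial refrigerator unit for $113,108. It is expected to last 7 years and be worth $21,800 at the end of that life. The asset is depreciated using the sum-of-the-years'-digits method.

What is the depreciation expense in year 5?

$9,783

Depreciable base = $113,108 − $21,800 = $91,308.
Sum of the years' digits = 7+6+5+4+3+2+1 = 28.
Year 1: $91,308 × 7/28 = $22,827. Book value $90,281.
Year 2: $91,308 × 6/28 = $19,566. Book value $70,715.
Year 3: $91,308 × 5/28 = $16,305. Book value $54,410.
Year 4: $91,308 × 4/28 = $13,044. Book value $41,366.
Year 5: $91,308 × 3/28 = $9,783. Book value $31,583.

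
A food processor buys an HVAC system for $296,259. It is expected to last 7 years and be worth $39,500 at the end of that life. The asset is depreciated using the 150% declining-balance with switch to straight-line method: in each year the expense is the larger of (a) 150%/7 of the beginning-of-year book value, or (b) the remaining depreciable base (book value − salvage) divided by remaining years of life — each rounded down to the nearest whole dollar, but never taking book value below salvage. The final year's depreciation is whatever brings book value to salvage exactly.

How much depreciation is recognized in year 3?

Depreciable base = $296,259 − $39,500 = $256,759.
Year 1: DB = ⌊$296,259 × 150%/7⌋ = $63,484; SL = ⌊$256,759/7⌋ = $36,679 → take DB $63,484. Book value $232,775.
Year 2: DB = ⌊$232,775 × 150%/7⌋ = $49,880; SL = ⌊$193,275/6⌋ = $32,212 → take DB $49,880. Book value $182,895.
Year 3: DB = ⌊$182,895 × 150%/7⌋ = $39,191; SL = ⌊$143,395/5⌋ = $28,679 → take DB $39,191. Book value $143,704.

$39,191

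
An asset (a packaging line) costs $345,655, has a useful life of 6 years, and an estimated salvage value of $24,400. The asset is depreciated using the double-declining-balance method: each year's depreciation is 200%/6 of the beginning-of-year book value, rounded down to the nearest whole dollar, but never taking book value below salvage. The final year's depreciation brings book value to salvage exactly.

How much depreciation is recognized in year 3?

Depreciable base = $345,655 − $24,400 = $321,255.
Year 1: ⌊$345,655 × 200%/6⌋ = $115,218. Book value $230,437.
Year 2: ⌊$230,437 × 200%/6⌋ = $76,812. Book value $153,625.
Year 3: ⌊$153,625 × 200%/6⌋ = $51,208. Book value $102,417.

$51,208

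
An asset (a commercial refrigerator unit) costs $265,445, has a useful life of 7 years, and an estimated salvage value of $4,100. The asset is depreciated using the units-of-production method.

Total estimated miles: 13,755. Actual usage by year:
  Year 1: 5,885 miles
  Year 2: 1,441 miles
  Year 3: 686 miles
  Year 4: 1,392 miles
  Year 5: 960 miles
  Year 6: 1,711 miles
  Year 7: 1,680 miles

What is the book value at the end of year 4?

Depreciable base = $265,445 − $4,100 = $261,345.
Rate = $261,345 / 13,755 miles = $19 per mile.
Year 1: 5,885 × $19 = $111,815. Book value $153,630.
Year 2: 1,441 × $19 = $27,379. Book value $126,251.
Year 3: 686 × $19 = $13,034. Book value $113,217.
Year 4: 1,392 × $19 = $26,448. Book value $86,769.

$86,769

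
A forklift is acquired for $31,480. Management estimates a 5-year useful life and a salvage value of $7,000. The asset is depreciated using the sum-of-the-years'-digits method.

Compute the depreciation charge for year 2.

$6,528

Depreciable base = $31,480 − $7,000 = $24,480.
Sum of the years' digits = 5+4+3+2+1 = 15.
Year 1: $24,480 × 5/15 = $8,160. Book value $23,320.
Year 2: $24,480 × 4/15 = $6,528. Book value $16,792.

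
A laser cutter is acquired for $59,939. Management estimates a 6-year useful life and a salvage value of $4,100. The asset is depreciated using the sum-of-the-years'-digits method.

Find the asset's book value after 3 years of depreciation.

Depreciable base = $59,939 − $4,100 = $55,839.
Sum of the years' digits = 6+5+4+3+2+1 = 21.
Year 1: $55,839 × 6/21 = $15,954. Book value $43,985.
Year 2: $55,839 × 5/21 = $13,295. Book value $30,690.
Year 3: $55,839 × 4/21 = $10,636. Book value $20,054.

$20,054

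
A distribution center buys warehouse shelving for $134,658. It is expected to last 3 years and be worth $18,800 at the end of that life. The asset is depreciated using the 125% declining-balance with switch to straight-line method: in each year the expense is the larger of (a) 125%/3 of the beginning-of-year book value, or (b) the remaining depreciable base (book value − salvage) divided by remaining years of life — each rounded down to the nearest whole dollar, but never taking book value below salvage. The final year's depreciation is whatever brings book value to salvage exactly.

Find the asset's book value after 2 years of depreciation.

$45,822

Depreciable base = $134,658 − $18,800 = $115,858.
Year 1: DB = ⌊$134,658 × 125%/3⌋ = $56,107; SL = ⌊$115,858/3⌋ = $38,619 → take DB $56,107. Book value $78,551.
Year 2: DB = ⌊$78,551 × 125%/3⌋ = $32,729; SL = ⌊$59,751/2⌋ = $29,875 → take DB $32,729. Book value $45,822.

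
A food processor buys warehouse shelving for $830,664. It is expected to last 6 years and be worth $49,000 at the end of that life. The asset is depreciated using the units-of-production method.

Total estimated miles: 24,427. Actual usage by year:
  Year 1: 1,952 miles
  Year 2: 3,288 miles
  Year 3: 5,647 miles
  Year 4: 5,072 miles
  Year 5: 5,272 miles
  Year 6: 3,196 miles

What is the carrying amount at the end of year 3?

$482,280

Depreciable base = $830,664 − $49,000 = $781,664.
Rate = $781,664 / 24,427 miles = $32 per mile.
Year 1: 1,952 × $32 = $62,464. Book value $768,200.
Year 2: 3,288 × $32 = $105,216. Book value $662,984.
Year 3: 5,647 × $32 = $180,704. Book value $482,280.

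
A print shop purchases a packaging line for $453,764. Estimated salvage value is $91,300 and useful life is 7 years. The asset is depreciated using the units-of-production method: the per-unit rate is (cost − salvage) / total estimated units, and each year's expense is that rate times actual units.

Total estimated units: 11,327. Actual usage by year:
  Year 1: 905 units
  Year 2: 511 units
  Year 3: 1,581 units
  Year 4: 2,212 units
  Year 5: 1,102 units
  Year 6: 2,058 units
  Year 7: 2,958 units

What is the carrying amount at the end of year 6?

Depreciable base = $453,764 − $91,300 = $362,464.
Rate = $362,464 / 11,327 units = $32 per unit.
Year 1: 905 × $32 = $28,960. Book value $424,804.
Year 2: 511 × $32 = $16,352. Book value $408,452.
Year 3: 1,581 × $32 = $50,592. Book value $357,860.
Year 4: 2,212 × $32 = $70,784. Book value $287,076.
Year 5: 1,102 × $32 = $35,264. Book value $251,812.
Year 6: 2,058 × $32 = $65,856. Book value $185,956.

$185,956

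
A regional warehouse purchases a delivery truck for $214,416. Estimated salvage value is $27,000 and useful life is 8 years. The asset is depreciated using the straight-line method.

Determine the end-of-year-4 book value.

Depreciable base = $214,416 − $27,000 = $187,416.
Annual expense = $187,416 / 8 = $23,427.
End of year 1: book value $190,989.
End of year 2: book value $167,562.
End of year 3: book value $144,135.
End of year 4: book value $120,708.

$120,708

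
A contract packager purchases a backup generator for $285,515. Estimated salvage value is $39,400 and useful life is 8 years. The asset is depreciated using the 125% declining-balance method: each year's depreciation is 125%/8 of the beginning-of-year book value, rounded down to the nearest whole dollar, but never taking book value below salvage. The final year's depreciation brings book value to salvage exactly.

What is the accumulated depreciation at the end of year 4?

$140,808

Depreciable base = $285,515 − $39,400 = $246,115.
Year 1: ⌊$285,515 × 125%/8⌋ = $44,611. Book value $240,904.
Year 2: ⌊$240,904 × 125%/8⌋ = $37,641. Book value $203,263.
Year 3: ⌊$203,263 × 125%/8⌋ = $31,759. Book value $171,504.
Year 4: ⌊$171,504 × 125%/8⌋ = $26,797. Book value $144,707.
Accumulated through year 4 = $285,515 − $144,707 = $140,808.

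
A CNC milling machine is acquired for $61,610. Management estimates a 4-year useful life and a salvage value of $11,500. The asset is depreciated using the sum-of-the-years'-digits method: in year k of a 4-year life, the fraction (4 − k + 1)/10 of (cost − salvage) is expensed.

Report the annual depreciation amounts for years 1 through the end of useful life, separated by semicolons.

Depreciable base = $61,610 − $11,500 = $50,110.
Sum of the years' digits = 4+3+2+1 = 10.
Year 1: $50,110 × 4/10 = $20,044. Book value $41,566.
Year 2: $50,110 × 3/10 = $15,033. Book value $26,533.
Year 3: $50,110 × 2/10 = $10,022. Book value $16,511.
Year 4: $50,110 × 1/10 = $5,011. Book value $11,500.

$20,044; $15,033; $10,022; $5,011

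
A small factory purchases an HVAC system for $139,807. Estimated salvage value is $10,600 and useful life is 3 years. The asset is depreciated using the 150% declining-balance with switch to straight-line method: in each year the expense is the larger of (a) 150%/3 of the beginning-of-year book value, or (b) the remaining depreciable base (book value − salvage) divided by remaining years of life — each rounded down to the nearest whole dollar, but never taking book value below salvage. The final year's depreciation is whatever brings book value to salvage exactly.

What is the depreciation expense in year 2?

Depreciable base = $139,807 − $10,600 = $129,207.
Year 1: DB = ⌊$139,807 × 150%/3⌋ = $69,903; SL = ⌊$129,207/3⌋ = $43,069 → take DB $69,903. Book value $69,904.
Year 2: DB = ⌊$69,904 × 150%/3⌋ = $34,952; SL = ⌊$59,304/2⌋ = $29,652 → take DB $34,952. Book value $34,952.

$34,952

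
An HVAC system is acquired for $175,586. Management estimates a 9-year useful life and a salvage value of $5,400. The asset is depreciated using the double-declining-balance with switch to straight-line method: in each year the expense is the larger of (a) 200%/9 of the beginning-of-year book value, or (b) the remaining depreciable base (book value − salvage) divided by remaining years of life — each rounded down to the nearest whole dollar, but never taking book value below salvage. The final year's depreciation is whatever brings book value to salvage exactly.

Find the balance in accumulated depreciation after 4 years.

$111,329

Depreciable base = $175,586 − $5,400 = $170,186.
Year 1: DB = ⌊$175,586 × 200%/9⌋ = $39,019; SL = ⌊$170,186/9⌋ = $18,909 → take DB $39,019. Book value $136,567.
Year 2: DB = ⌊$136,567 × 200%/9⌋ = $30,348; SL = ⌊$131,167/8⌋ = $16,395 → take DB $30,348. Book value $106,219.
Year 3: DB = ⌊$106,219 × 200%/9⌋ = $23,604; SL = ⌊$100,819/7⌋ = $14,402 → take DB $23,604. Book value $82,615.
Year 4: DB = ⌊$82,615 × 200%/9⌋ = $18,358; SL = ⌊$77,215/6⌋ = $12,869 → take DB $18,358. Book value $64,257.
Accumulated through year 4 = $175,586 − $64,257 = $111,329.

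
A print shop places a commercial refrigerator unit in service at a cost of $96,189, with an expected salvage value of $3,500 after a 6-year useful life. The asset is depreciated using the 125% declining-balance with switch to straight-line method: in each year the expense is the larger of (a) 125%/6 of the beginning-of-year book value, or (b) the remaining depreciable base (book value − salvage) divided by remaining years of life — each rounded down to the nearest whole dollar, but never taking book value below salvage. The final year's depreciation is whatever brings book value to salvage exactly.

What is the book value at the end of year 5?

Depreciable base = $96,189 − $3,500 = $92,689.
Year 1: DB = ⌊$96,189 × 125%/6⌋ = $20,039; SL = ⌊$92,689/6⌋ = $15,448 → take DB $20,039. Book value $76,150.
Year 2: DB = ⌊$76,150 × 125%/6⌋ = $15,864; SL = ⌊$72,650/5⌋ = $14,530 → take DB $15,864. Book value $60,286.
Year 3: DB = ⌊$60,286 × 125%/6⌋ = $12,559; SL = ⌊$56,786/4⌋ = $14,196 → take SL $14,196. Book value $46,090.
Year 4: DB = ⌊$46,090 × 125%/6⌋ = $9,602; SL = ⌊$42,590/3⌋ = $14,196 → take SL $14,196. Book value $31,894.
Year 5: DB = ⌊$31,894 × 125%/6⌋ = $6,644; SL = ⌊$28,394/2⌋ = $14,197 → take SL $14,197. Book value $17,697.

$17,697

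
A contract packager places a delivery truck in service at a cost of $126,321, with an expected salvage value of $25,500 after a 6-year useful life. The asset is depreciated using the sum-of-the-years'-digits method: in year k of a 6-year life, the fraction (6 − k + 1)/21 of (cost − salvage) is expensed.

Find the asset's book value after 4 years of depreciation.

Depreciable base = $126,321 − $25,500 = $100,821.
Sum of the years' digits = 6+5+4+3+2+1 = 21.
Year 1: $100,821 × 6/21 = $28,806. Book value $97,515.
Year 2: $100,821 × 5/21 = $24,005. Book value $73,510.
Year 3: $100,821 × 4/21 = $19,204. Book value $54,306.
Year 4: $100,821 × 3/21 = $14,403. Book value $39,903.

$39,903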